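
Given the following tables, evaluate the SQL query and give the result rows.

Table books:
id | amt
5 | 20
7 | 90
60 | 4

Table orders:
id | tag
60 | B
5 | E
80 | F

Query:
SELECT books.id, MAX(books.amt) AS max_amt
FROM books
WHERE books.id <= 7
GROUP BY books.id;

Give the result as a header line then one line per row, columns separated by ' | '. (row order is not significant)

After WHERE (2 rows):
books.id | books.amt
5 | 20
7 | 90
After GROUP BY (2 rows):
books.id | max_amt
5 | 20
7 | 90

== RESULT ==
books.id | max_amt
5 | 20
7 | 90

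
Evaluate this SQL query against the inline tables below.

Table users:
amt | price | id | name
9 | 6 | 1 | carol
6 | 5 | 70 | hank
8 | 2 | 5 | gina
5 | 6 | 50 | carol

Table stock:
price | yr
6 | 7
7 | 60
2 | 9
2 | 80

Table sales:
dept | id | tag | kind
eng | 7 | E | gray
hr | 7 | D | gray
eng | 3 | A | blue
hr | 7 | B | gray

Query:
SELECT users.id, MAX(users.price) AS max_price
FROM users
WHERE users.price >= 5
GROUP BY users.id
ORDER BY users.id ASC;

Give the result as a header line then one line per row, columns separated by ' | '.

After WHERE (3 rows):
users.amt | users.price | users.id | users.name
9 | 6 | 1 | carol
6 | 5 | 70 | hank
5 | 6 | 50 | carol
After GROUP BY (3 rows):
users.id | max_price
1 | 6
70 | 5
50 | 6
After ORDER BY (3 rows):
users.id | max_price
1 | 6
50 | 6
70 | 5

== RESULT ==
users.id | max_price
1 | 6
50 | 6
70 | 5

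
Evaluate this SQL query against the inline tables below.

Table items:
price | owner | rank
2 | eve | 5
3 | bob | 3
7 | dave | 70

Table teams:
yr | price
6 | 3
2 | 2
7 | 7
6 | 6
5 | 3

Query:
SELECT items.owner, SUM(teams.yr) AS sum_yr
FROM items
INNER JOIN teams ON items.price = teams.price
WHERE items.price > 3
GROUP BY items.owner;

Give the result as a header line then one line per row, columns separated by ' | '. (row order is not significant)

After JOIN teams (4 rows):
items.price | items.owner | items.rank | teams.yr | teams.price
2 | eve | 5 | 2 | 2
3 | bob | 3 | 6 | 3
3 | bob | 3 | 5 | 3
7 | dave | 70 | 7 | 7
After WHERE (1 rows):
items.price | items.owner | items.rank | teams.yr | teams.price
7 | dave | 70 | 7 | 7
After GROUP BY (1 rows):
items.owner | sum_yr
dave | 7

== RESULT ==
items.owner | sum_yr
dave | 7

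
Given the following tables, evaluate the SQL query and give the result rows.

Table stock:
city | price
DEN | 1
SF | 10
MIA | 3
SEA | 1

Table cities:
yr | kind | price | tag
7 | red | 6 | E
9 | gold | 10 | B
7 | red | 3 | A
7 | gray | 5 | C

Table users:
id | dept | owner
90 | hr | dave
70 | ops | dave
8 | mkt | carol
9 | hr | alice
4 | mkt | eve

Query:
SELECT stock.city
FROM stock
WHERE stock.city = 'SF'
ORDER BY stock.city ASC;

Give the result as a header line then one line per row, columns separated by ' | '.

== RESULT ==
stock.city
SF

Derivation:
After WHERE (1 rows):
stock.city | stock.price
SF | 10
After SELECT (1 rows):
stock.city
SF
After ORDER BY (1 rows):
stock.city
SF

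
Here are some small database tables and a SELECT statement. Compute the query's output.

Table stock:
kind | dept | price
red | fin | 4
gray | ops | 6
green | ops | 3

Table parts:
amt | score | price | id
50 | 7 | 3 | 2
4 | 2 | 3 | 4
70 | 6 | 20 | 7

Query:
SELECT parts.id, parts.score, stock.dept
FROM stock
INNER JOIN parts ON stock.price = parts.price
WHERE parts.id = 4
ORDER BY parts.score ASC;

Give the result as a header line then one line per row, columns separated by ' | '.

== RESULT ==
parts.id | parts.score | stock.dept
4 | 2 | ops

Derivation:
After JOIN parts (2 rows):
stock.kind | stock.dept | stock.price | parts.amt | parts.score | parts.price | parts.id
green | ops | 3 | 50 | 7 | 3 | 2
green | ops | 3 | 4 | 2 | 3 | 4
After WHERE (1 rows):
stock.kind | stock.dept | stock.price | parts.amt | parts.score | parts.price | parts.id
green | ops | 3 | 4 | 2 | 3 | 4
After SELECT (1 rows):
parts.id | parts.score | stock.dept
4 | 2 | ops
After ORDER BY (1 rows):
parts.id | parts.score | stock.dept
4 | 2 | ops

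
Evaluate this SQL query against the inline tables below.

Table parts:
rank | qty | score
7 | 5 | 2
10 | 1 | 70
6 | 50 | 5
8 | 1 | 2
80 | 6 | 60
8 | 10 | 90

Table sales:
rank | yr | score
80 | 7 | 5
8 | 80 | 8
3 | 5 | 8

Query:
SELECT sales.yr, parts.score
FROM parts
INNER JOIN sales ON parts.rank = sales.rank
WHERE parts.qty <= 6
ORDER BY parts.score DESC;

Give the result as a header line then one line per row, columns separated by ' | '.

After JOIN sales (3 rows):
parts.rank | parts.qty | parts.score | sales.rank | sales.yr | sales.score
8 | 1 | 2 | 8 | 80 | 8
80 | 6 | 60 | 80 | 7 | 5
8 | 10 | 90 | 8 | 80 | 8
After WHERE (2 rows):
parts.rank | parts.qty | parts.score | sales.rank | sales.yr | sales.score
8 | 1 | 2 | 8 | 80 | 8
80 | 6 | 60 | 80 | 7 | 5
After SELECT (2 rows):
sales.yr | parts.score
80 | 2
7 | 60
After ORDER BY (2 rows):
sales.yr | parts.score
7 | 60
80 | 2

== RESULT ==
sales.yr | parts.score
7 | 60
80 | 2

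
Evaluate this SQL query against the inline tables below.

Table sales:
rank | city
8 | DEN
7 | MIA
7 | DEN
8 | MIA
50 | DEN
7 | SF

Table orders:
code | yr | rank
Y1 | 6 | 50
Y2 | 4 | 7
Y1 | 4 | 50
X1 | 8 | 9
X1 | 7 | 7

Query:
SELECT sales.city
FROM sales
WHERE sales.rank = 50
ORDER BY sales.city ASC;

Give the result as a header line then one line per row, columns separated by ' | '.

== RESULT ==
sales.city
DEN

Derivation:
After WHERE (1 rows):
sales.rank | sales.city
50 | DEN
After SELECT (1 rows):
sales.city
DEN
After ORDER BY (1 rows):
sales.city
DEN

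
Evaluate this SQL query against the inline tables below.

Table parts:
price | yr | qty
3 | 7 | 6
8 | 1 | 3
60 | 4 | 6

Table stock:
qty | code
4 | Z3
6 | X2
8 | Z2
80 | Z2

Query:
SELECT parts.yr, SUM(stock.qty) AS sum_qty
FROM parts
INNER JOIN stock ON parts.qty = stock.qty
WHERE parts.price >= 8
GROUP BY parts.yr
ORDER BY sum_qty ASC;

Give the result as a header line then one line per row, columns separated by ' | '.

== RESULT ==
parts.yr | sum_qty
4 | 6

Derivation:
After JOIN stock (2 rows):
parts.price | parts.yr | parts.qty | stock.qty | stock.code
3 | 7 | 6 | 6 | X2
60 | 4 | 6 | 6 | X2
After WHERE (1 rows):
parts.price | parts.yr | parts.qty | stock.qty | stock.code
60 | 4 | 6 | 6 | X2
After GROUP BY (1 rows):
parts.yr | sum_qty
4 | 6
After ORDER BY (1 rows):
parts.yr | sum_qty
4 | 6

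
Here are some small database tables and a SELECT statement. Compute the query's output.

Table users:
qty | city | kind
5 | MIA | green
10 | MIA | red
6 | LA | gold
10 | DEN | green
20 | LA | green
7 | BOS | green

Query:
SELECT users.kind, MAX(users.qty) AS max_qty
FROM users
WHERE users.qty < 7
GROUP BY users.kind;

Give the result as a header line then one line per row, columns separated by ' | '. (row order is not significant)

== RESULT ==
users.kind | max_qty
green | 5
gold | 6

Derivation:
After WHERE (2 rows):
users.qty | users.city | users.kind
5 | MIA | green
6 | LA | gold
After GROUP BY (2 rows):
users.kind | max_qty
green | 5
gold | 6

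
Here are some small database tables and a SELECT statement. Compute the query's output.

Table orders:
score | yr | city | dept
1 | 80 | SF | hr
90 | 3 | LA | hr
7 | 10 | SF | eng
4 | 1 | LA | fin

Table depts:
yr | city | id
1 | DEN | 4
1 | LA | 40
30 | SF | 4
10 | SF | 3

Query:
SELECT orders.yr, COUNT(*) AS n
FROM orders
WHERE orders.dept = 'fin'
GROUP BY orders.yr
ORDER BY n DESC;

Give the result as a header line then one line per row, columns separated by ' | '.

After WHERE (1 rows):
orders.score | orders.yr | orders.city | orders.dept
4 | 1 | LA | fin
After GROUP BY (1 rows):
orders.yr | n
1 | 1
After ORDER BY (1 rows):
orders.yr | n
1 | 1

== RESULT ==
orders.yr | n
1 | 1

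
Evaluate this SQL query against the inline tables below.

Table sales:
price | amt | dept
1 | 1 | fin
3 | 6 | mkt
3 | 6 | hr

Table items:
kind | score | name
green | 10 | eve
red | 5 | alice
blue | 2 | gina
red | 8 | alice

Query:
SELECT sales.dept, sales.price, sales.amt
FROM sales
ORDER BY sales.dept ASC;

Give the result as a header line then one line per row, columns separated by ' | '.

After SELECT (3 rows):
sales.dept | sales.price | sales.amt
fin | 1 | 1
mkt | 3 | 6
hr | 3 | 6
After ORDER BY (3 rows):
sales.dept | sales.price | sales.amt
fin | 1 | 1
hr | 3 | 6
mkt | 3 | 6

== RESULT ==
sales.dept | sales.price | sales.amt
fin | 1 | 1
hr | 3 | 6
mkt | 3 | 6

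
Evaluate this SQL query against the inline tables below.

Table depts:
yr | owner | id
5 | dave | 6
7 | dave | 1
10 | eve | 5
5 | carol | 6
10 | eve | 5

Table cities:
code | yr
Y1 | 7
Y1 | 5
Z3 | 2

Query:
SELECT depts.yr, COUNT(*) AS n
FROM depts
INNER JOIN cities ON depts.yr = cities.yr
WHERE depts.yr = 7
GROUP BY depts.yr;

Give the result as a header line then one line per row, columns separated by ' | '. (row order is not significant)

After JOIN cities (3 rows):
depts.yr | depts.owner | depts.id | cities.code | cities.yr
5 | dave | 6 | Y1 | 5
7 | dave | 1 | Y1 | 7
5 | carol | 6 | Y1 | 5
After WHERE (1 rows):
depts.yr | depts.owner | depts.id | cities.code | cities.yr
7 | dave | 1 | Y1 | 7
After GROUP BY (1 rows):
depts.yr | n
7 | 1

== RESULT ==
depts.yr | n
7 | 1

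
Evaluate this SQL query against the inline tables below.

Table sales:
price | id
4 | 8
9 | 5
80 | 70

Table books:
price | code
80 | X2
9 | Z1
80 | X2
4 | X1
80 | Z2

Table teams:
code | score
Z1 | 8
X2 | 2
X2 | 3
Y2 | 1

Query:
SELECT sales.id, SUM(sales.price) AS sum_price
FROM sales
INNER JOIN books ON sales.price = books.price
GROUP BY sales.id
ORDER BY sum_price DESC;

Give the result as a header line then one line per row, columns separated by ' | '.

== RESULT ==
sales.id | sum_price
70 | 240
5 | 9
8 | 4

Derivation:
After JOIN books (5 rows):
sales.price | sales.id | books.price | books.code
4 | 8 | 4 | X1
9 | 5 | 9 | Z1
80 | 70 | 80 | X2
80 | 70 | 80 | X2
80 | 70 | 80 | Z2
After GROUP BY (3 rows):
sales.id | sum_price
8 | 4
5 | 9
70 | 240
After ORDER BY (3 rows):
sales.id | sum_price
70 | 240
5 | 9
8 | 4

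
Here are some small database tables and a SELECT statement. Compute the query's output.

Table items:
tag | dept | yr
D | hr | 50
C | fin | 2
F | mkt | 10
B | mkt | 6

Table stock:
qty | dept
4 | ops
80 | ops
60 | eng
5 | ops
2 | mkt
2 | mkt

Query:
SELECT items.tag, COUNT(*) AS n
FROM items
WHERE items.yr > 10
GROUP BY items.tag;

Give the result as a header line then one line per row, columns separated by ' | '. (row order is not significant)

After WHERE (1 rows):
items.tag | items.dept | items.yr
D | hr | 50
After GROUP BY (1 rows):
items.tag | n
D | 1

== RESULT ==
items.tag | n
D | 1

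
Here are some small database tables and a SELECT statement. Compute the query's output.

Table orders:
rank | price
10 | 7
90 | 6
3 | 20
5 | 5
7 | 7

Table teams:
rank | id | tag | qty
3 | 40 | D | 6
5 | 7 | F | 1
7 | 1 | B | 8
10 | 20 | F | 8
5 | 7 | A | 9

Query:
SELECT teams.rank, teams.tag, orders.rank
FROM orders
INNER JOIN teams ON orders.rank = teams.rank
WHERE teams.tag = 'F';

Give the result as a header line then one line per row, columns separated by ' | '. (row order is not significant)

After JOIN teams (5 rows):
orders.rank | orders.price | teams.rank | teams.id | teams.tag | teams.qty
10 | 7 | 10 | 20 | F | 8
3 | 20 | 3 | 40 | D | 6
5 | 5 | 5 | 7 | F | 1
5 | 5 | 5 | 7 | A | 9
7 | 7 | 7 | 1 | B | 8
After WHERE (2 rows):
orders.rank | orders.price | teams.rank | teams.id | teams.tag | teams.qty
10 | 7 | 10 | 20 | F | 8
5 | 5 | 5 | 7 | F | 1
After SELECT (2 rows):
teams.rank | teams.tag | orders.rank
10 | F | 10
5 | F | 5

== RESULT ==
teams.rank | teams.tag | orders.rank
10 | F | 10
5 | F | 5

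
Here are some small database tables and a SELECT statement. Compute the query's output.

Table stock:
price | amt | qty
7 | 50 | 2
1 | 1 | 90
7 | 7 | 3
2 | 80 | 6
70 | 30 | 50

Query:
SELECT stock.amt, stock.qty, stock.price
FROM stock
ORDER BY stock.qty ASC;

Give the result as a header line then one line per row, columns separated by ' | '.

After SELECT (5 rows):
stock.amt | stock.qty | stock.price
50 | 2 | 7
1 | 90 | 1
7 | 3 | 7
80 | 6 | 2
30 | 50 | 70
After ORDER BY (5 rows):
stock.amt | stock.qty | stock.price
50 | 2 | 7
7 | 3 | 7
80 | 6 | 2
30 | 50 | 70
1 | 90 | 1

== RESULT ==
stock.amt | stock.qty | stock.price
50 | 2 | 7
7 | 3 | 7
80 | 6 | 2
30 | 50 | 70
1 | 90 | 1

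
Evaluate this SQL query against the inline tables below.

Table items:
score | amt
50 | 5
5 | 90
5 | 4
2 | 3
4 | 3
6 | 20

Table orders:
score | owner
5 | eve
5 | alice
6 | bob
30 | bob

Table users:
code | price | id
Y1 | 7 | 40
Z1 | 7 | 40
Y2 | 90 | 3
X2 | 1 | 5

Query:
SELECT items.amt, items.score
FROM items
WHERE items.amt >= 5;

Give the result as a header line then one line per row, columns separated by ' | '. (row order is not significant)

After WHERE (3 rows):
items.score | items.amt
50 | 5
5 | 90
6 | 20
After SELECT (3 rows):
items.amt | items.score
5 | 50
90 | 5
20 | 6

== RESULT ==
items.amt | items.score
5 | 50
90 | 5
20 | 6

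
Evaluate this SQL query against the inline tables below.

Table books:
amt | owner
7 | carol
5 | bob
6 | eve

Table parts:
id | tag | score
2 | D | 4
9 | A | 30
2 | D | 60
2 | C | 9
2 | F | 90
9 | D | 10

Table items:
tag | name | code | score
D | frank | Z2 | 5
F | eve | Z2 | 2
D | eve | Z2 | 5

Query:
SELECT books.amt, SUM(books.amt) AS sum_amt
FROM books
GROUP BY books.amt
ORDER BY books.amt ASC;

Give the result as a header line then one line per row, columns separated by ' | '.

After GROUP BY (3 rows):
books.amt | sum_amt
7 | 7
5 | 5
6 | 6
After ORDER BY (3 rows):
books.amt | sum_amt
5 | 5
6 | 6
7 | 7

== RESULT ==
books.amt | sum_amt
5 | 5
6 | 6
7 | 7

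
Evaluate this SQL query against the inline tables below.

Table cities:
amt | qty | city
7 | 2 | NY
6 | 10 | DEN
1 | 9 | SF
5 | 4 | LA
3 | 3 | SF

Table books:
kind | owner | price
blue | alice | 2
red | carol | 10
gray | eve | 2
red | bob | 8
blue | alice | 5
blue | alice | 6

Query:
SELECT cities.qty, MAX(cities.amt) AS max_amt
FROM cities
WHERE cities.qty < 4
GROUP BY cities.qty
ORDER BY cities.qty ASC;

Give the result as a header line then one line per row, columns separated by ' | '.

After WHERE (2 rows):
cities.amt | cities.qty | cities.city
7 | 2 | NY
3 | 3 | SF
After GROUP BY (2 rows):
cities.qty | max_amt
2 | 7
3 | 3
After ORDER BY (2 rows):
cities.qty | max_amt
2 | 7
3 | 3

== RESULT ==
cities.qty | max_amt
2 | 7
3 | 3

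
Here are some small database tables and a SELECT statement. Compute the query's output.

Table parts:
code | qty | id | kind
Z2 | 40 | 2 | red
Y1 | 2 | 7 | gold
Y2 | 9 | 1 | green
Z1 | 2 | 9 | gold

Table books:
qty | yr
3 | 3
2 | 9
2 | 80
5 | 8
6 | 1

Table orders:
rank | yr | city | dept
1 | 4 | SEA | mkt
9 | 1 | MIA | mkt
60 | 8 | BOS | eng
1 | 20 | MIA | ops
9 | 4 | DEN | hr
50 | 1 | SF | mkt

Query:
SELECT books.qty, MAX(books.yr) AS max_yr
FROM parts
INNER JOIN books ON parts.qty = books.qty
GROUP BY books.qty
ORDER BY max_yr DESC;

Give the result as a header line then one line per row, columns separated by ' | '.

== RESULT ==
books.qty | max_yr
2 | 80

Derivation:
After JOIN books (4 rows):
parts.code | parts.qty | parts.id | parts.kind | books.qty | books.yr
Y1 | 2 | 7 | gold | 2 | 9
Y1 | 2 | 7 | gold | 2 | 80
Z1 | 2 | 9 | gold | 2 | 9
Z1 | 2 | 9 | gold | 2 | 80
After GROUP BY (1 rows):
books.qty | max_yr
2 | 80
After ORDER BY (1 rows):
books.qty | max_yr
2 | 80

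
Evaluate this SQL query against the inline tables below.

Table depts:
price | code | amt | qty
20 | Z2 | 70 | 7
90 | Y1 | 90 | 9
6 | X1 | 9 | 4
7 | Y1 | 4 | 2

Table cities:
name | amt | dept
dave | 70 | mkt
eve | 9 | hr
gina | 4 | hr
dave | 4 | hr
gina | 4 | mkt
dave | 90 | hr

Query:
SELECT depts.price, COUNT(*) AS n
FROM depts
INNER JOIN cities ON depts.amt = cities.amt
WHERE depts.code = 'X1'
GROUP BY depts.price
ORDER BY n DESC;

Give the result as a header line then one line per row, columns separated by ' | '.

== RESULT ==
depts.price | n
6 | 1

Derivation:
After JOIN cities (6 rows):
depts.price | depts.code | depts.amt | depts.qty | cities.name | cities.amt | cities.dept
20 | Z2 | 70 | 7 | dave | 70 | mkt
90 | Y1 | 90 | 9 | dave | 90 | hr
6 | X1 | 9 | 4 | eve | 9 | hr
7 | Y1 | 4 | 2 | gina | 4 | hr
7 | Y1 | 4 | 2 | dave | 4 | hr
7 | Y1 | 4 | 2 | gina | 4 | mkt
After WHERE (1 rows):
depts.price | depts.code | depts.amt | depts.qty | cities.name | cities.amt | cities.dept
6 | X1 | 9 | 4 | eve | 9 | hr
After GROUP BY (1 rows):
depts.price | n
6 | 1
After ORDER BY (1 rows):
depts.price | n
6 | 1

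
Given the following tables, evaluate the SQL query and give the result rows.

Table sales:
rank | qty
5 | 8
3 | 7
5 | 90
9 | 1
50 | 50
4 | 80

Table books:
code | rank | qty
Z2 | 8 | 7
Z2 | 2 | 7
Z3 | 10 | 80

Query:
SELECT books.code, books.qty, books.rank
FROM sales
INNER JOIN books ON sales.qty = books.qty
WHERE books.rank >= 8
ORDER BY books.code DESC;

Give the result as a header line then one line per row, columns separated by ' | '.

== RESULT ==
books.code | books.qty | books.rank
Z3 | 80 | 10
Z2 | 7 | 8

Derivation:
After JOIN books (3 rows):
sales.rank | sales.qty | books.code | books.rank | books.qty
3 | 7 | Z2 | 8 | 7
3 | 7 | Z2 | 2 | 7
4 | 80 | Z3 | 10 | 80
After WHERE (2 rows):
sales.rank | sales.qty | books.code | books.rank | books.qty
3 | 7 | Z2 | 8 | 7
4 | 80 | Z3 | 10 | 80
After SELECT (2 rows):
books.code | books.qty | books.rank
Z2 | 7 | 8
Z3 | 80 | 10
After ORDER BY (2 rows):
books.code | books.qty | books.rank
Z3 | 80 | 10
Z2 | 7 | 8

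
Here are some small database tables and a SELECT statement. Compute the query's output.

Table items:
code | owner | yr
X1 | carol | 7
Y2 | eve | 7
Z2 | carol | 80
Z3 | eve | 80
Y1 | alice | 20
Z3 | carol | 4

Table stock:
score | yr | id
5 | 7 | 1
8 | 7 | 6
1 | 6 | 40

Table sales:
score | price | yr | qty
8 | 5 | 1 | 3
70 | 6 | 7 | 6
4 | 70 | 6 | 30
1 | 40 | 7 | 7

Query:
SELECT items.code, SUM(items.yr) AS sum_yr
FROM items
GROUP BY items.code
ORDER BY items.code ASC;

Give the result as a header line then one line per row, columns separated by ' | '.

== RESULT ==
items.code | sum_yr
X1 | 7
Y1 | 20
Y2 | 7
Z2 | 80
Z3 | 84

Derivation:
After GROUP BY (5 rows):
items.code | sum_yr
X1 | 7
Y2 | 7
Z2 | 80
Z3 | 84
Y1 | 20
After ORDER BY (5 rows):
items.code | sum_yr
X1 | 7
Y1 | 20
Y2 | 7
Z2 | 80
Z3 | 84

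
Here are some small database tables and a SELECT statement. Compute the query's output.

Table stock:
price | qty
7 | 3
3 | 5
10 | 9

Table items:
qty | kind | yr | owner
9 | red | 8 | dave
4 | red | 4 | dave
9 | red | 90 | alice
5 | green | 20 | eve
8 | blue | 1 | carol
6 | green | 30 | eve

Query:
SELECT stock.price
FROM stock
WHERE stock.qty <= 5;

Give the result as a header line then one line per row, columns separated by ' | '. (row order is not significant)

After WHERE (2 rows):
stock.price | stock.qty
7 | 3
3 | 5
After SELECT (2 rows):
stock.price
7
3

== RESULT ==
stock.price
7
3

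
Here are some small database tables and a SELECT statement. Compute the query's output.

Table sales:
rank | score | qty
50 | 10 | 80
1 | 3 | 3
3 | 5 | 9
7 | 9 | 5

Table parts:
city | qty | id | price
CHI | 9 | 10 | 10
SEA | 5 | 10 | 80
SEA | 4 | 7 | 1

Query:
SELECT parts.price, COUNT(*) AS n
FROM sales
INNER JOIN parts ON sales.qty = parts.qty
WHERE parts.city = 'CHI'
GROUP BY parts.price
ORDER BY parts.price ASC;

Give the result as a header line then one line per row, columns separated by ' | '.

== RESULT ==
parts.price | n
10 | 1

Derivation:
After JOIN parts (2 rows):
sales.rank | sales.score | sales.qty | parts.city | parts.qty | parts.id | parts.price
3 | 5 | 9 | CHI | 9 | 10 | 10
7 | 9 | 5 | SEA | 5 | 10 | 80
After WHERE (1 rows):
sales.rank | sales.score | sales.qty | parts.city | parts.qty | parts.id | parts.price
3 | 5 | 9 | CHI | 9 | 10 | 10
After GROUP BY (1 rows):
parts.price | n
10 | 1
After ORDER BY (1 rows):
parts.price | n
10 | 1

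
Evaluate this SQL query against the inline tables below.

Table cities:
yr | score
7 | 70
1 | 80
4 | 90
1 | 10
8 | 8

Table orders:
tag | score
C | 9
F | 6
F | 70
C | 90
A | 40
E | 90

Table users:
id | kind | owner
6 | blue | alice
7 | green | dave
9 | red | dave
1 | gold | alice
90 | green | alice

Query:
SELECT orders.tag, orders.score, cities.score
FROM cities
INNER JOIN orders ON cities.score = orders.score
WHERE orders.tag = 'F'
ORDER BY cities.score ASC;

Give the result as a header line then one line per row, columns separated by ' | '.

After JOIN orders (3 rows):
cities.yr | cities.score | orders.tag | orders.score
7 | 70 | F | 70
4 | 90 | C | 90
4 | 90 | E | 90
After WHERE (1 rows):
cities.yr | cities.score | orders.tag | orders.score
7 | 70 | F | 70
After SELECT (1 rows):
orders.tag | orders.score | cities.score
F | 70 | 70
After ORDER BY (1 rows):
orders.tag | orders.score | cities.score
F | 70 | 70

== RESULT ==
orders.tag | orders.score | cities.score
F | 70 | 70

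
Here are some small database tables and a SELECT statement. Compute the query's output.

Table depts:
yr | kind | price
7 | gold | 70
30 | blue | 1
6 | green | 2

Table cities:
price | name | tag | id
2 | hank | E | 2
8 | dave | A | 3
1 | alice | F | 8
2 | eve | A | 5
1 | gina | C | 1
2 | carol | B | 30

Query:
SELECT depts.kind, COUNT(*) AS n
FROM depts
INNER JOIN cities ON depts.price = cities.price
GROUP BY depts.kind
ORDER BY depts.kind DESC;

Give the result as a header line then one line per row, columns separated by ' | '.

== RESULT ==
depts.kind | n
green | 3
blue | 2

Derivation:
After JOIN cities (5 rows):
depts.yr | depts.kind | depts.price | cities.price | cities.name | cities.tag | cities.id
30 | blue | 1 | 1 | alice | F | 8
30 | blue | 1 | 1 | gina | C | 1
6 | green | 2 | 2 | hank | E | 2
6 | green | 2 | 2 | eve | A | 5
6 | green | 2 | 2 | carol | B | 30
After GROUP BY (2 rows):
depts.kind | n
blue | 2
green | 3
After ORDER BY (2 rows):
depts.kind | n
green | 3
blue | 2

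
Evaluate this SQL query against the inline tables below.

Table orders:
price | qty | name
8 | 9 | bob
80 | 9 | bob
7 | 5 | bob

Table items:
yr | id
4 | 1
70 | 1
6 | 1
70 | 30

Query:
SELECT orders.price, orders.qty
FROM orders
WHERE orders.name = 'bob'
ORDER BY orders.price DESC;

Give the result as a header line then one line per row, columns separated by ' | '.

After WHERE (3 rows):
orders.price | orders.qty | orders.name
8 | 9 | bob
80 | 9 | bob
7 | 5 | bob
After SELECT (3 rows):
orders.price | orders.qty
8 | 9
80 | 9
7 | 5
After ORDER BY (3 rows):
orders.price | orders.qty
80 | 9
8 | 9
7 | 5

== RESULT ==
orders.price | orders.qty
80 | 9
8 | 9
7 | 5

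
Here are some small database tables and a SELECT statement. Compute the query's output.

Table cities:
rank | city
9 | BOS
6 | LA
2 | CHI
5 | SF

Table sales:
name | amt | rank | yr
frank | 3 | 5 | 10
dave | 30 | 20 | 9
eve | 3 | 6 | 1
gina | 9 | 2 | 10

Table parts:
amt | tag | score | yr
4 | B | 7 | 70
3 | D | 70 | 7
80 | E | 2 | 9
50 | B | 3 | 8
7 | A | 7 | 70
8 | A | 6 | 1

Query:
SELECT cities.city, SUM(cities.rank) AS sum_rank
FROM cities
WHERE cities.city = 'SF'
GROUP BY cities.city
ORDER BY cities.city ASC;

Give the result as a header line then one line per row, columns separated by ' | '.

== RESULT ==
cities.city | sum_rank
SF | 5

Derivation:
After WHERE (1 rows):
cities.rank | cities.city
5 | SF
After GROUP BY (1 rows):
cities.city | sum_rank
SF | 5
After ORDER BY (1 rows):
cities.city | sum_rank
SF | 5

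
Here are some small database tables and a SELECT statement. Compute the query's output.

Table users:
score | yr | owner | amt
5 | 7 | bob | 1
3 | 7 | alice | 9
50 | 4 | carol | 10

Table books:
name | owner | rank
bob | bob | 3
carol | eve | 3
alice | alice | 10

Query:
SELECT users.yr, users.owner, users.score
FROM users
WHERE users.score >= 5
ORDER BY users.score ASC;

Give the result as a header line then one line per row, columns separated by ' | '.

== RESULT ==
users.yr | users.owner | users.score
7 | bob | 5
4 | carol | 50

Derivation:
After WHERE (2 rows):
users.score | users.yr | users.owner | users.amt
5 | 7 | bob | 1
50 | 4 | carol | 10
After SELECT (2 rows):
users.yr | users.owner | users.score
7 | bob | 5
4 | carol | 50
After ORDER BY (2 rows):
users.yr | users.owner | users.score
7 | bob | 5
4 | carol | 50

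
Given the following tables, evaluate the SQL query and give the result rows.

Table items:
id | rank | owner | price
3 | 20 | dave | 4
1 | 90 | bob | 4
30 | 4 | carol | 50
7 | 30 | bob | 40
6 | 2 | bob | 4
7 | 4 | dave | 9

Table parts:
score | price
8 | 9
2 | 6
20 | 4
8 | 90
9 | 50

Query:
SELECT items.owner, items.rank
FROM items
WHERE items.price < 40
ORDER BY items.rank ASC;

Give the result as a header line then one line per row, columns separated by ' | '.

After WHERE (4 rows):
items.id | items.rank | items.owner | items.price
3 | 20 | dave | 4
1 | 90 | bob | 4
6 | 2 | bob | 4
7 | 4 | dave | 9
After SELECT (4 rows):
items.owner | items.rank
dave | 20
bob | 90
bob | 2
dave | 4
After ORDER BY (4 rows):
items.owner | items.rank
bob | 2
dave | 4
dave | 20
bob | 90

== RESULT ==
items.owner | items.rank
bob | 2
dave | 4
dave | 20
bob | 90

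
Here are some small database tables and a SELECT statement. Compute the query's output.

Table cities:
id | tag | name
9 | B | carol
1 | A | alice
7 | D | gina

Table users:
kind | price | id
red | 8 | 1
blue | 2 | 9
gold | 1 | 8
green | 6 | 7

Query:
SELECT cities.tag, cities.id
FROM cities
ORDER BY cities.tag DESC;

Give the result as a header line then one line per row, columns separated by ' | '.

After SELECT (3 rows):
cities.tag | cities.id
B | 9
A | 1
D | 7
After ORDER BY (3 rows):
cities.tag | cities.id
D | 7
B | 9
A | 1

== RESULT ==
cities.tag | cities.id
D | 7
B | 9
A | 1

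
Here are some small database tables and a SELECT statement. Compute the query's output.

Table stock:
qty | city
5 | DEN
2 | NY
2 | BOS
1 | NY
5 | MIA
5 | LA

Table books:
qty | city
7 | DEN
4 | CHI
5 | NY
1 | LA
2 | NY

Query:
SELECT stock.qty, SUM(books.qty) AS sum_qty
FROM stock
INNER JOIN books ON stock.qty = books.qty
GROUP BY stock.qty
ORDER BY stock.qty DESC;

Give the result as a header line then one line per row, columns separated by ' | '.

After JOIN books (6 rows):
stock.qty | stock.city | books.qty | books.city
5 | DEN | 5 | NY
2 | NY | 2 | NY
2 | BOS | 2 | NY
1 | NY | 1 | LA
5 | MIA | 5 | NY
5 | LA | 5 | NY
After GROUP BY (3 rows):
stock.qty | sum_qty
5 | 15
2 | 4
1 | 1
After ORDER BY (3 rows):
stock.qty | sum_qty
5 | 15
2 | 4
1 | 1

== RESULT ==
stock.qty | sum_qty
5 | 15
2 | 4
1 | 1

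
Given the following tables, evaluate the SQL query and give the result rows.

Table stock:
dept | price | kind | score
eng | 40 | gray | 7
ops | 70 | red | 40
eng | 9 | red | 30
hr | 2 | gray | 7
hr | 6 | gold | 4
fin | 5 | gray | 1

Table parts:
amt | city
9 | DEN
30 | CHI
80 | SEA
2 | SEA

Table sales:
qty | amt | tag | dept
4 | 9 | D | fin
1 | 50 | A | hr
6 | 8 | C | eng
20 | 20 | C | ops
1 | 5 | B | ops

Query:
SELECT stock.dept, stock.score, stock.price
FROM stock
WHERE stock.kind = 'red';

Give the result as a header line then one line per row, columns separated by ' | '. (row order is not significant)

== RESULT ==
stock.dept | stock.score | stock.price
ops | 40 | 70
eng | 30 | 9

Derivation:
After WHERE (2 rows):
stock.dept | stock.price | stock.kind | stock.score
ops | 70 | red | 40
eng | 9 | red | 30
After SELECT (2 rows):
stock.dept | stock.score | stock.price
ops | 40 | 70
eng | 30 | 9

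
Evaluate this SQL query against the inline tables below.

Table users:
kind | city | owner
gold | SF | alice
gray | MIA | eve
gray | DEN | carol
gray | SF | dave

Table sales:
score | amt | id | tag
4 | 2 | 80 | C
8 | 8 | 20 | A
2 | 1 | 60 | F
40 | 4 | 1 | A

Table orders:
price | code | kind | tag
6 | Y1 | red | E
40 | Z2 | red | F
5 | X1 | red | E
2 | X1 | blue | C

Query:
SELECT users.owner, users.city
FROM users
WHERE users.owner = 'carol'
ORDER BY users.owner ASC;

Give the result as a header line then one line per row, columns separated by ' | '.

== RESULT ==
users.owner | users.city
carol | DEN

Derivation:
After WHERE (1 rows):
users.kind | users.city | users.owner
gray | DEN | carol
After SELECT (1 rows):
users.owner | users.city
carol | DEN
After ORDER BY (1 rows):
users.owner | users.city
carol | DEN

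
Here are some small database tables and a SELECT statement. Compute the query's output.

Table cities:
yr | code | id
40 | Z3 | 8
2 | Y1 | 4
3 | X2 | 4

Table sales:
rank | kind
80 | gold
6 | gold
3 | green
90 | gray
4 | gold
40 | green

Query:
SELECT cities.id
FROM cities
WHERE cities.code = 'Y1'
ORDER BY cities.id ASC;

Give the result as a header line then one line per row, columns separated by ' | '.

== RESULT ==
cities.id
4

Derivation:
After WHERE (1 rows):
cities.yr | cities.code | cities.id
2 | Y1 | 4
After SELECT (1 rows):
cities.id
4
After ORDER BY (1 rows):
cities.id
4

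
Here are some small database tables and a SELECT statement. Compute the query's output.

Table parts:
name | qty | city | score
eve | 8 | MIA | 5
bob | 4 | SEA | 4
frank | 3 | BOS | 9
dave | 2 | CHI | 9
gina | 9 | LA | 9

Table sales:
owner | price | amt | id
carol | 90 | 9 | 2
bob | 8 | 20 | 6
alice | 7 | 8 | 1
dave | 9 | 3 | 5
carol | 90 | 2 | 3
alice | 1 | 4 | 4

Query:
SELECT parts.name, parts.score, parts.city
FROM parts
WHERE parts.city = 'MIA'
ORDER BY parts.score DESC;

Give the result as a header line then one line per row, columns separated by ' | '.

After WHERE (1 rows):
parts.name | parts.qty | parts.city | parts.score
eve | 8 | MIA | 5
After SELECT (1 rows):
parts.name | parts.score | parts.city
eve | 5 | MIA
After ORDER BY (1 rows):
parts.name | parts.score | parts.city
eve | 5 | MIA

== RESULT ==
parts.name | parts.score | parts.city
eve | 5 | MIA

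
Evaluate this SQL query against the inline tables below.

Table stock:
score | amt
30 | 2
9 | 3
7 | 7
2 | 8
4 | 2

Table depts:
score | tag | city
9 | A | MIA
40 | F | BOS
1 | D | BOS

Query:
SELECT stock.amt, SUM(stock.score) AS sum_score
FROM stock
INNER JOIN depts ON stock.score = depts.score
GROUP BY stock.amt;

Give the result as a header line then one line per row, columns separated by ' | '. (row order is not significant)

== RESULT ==
stock.amt | sum_score
3 | 9

Derivation:
After JOIN depts (1 rows):
stock.score | stock.amt | depts.score | depts.tag | depts.city
9 | 3 | 9 | A | MIA
After GROUP BY (1 rows):
stock.amt | sum_score
3 | 9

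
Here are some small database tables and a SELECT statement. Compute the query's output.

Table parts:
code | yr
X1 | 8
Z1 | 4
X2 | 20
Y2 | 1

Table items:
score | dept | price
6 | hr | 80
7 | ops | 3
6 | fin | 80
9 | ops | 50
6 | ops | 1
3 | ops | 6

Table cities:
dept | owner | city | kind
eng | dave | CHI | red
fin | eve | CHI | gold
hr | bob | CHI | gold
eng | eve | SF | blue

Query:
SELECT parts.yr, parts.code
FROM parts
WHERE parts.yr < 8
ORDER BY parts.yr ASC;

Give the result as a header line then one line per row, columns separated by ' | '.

== RESULT ==
parts.yr | parts.code
1 | Y2
4 | Z1

Derivation:
After WHERE (2 rows):
parts.code | parts.yr
Z1 | 4
Y2 | 1
After SELECT (2 rows):
parts.yr | parts.code
4 | Z1
1 | Y2
After ORDER BY (2 rows):
parts.yr | parts.code
1 | Y2
4 | Z1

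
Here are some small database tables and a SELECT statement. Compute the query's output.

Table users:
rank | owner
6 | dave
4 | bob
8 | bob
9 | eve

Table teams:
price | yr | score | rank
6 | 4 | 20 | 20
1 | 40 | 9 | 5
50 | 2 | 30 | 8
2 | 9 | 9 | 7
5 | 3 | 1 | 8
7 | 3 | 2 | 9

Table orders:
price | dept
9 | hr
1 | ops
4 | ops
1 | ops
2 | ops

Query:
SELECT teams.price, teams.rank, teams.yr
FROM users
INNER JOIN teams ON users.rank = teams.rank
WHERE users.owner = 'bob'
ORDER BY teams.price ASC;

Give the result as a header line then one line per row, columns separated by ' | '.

After JOIN teams (3 rows):
users.rank | users.owner | teams.price | teams.yr | teams.score | teams.rank
8 | bob | 50 | 2 | 30 | 8
8 | bob | 5 | 3 | 1 | 8
9 | eve | 7 | 3 | 2 | 9
After WHERE (2 rows):
users.rank | users.owner | teams.price | teams.yr | teams.score | teams.rank
8 | bob | 50 | 2 | 30 | 8
8 | bob | 5 | 3 | 1 | 8
After SELECT (2 rows):
teams.price | teams.rank | teams.yr
50 | 8 | 2
5 | 8 | 3
After ORDER BY (2 rows):
teams.price | teams.rank | teams.yr
5 | 8 | 3
50 | 8 | 2

== RESULT ==
teams.price | teams.rank | teams.yr
5 | 8 | 3
50 | 8 | 2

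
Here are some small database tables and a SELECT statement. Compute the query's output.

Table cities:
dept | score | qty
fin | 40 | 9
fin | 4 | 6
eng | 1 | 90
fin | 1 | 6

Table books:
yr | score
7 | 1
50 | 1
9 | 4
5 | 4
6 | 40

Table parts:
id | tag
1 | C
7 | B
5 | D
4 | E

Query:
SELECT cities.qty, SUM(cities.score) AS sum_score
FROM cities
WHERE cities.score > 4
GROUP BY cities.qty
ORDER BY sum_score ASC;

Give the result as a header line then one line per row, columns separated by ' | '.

== RESULT ==
cities.qty | sum_score
9 | 40

Derivation:
After WHERE (1 rows):
cities.dept | cities.score | cities.qty
fin | 40 | 9
After GROUP BY (1 rows):
cities.qty | sum_score
9 | 40
After ORDER BY (1 rows):
cities.qty | sum_score
9 | 40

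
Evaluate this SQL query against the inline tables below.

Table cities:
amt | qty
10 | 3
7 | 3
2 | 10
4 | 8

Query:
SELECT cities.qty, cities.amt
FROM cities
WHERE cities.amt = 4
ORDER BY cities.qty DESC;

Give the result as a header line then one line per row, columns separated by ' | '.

== RESULT ==
cities.qty | cities.amt
8 | 4

Derivation:
After WHERE (1 rows):
cities.amt | cities.qty
4 | 8
After SELECT (1 rows):
cities.qty | cities.amt
8 | 4
After ORDER BY (1 rows):
cities.qty | cities.amt
8 | 4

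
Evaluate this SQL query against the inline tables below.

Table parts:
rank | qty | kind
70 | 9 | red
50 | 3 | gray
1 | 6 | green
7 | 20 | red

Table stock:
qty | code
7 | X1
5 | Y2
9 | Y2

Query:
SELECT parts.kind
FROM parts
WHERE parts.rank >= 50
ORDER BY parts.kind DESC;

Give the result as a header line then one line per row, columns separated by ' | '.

== RESULT ==
parts.kind
red
gray

Derivation:
After WHERE (2 rows):
parts.rank | parts.qty | parts.kind
70 | 9 | red
50 | 3 | gray
After SELECT (2 rows):
parts.kind
red
gray
After ORDER BY (2 rows):
parts.kind
red
gray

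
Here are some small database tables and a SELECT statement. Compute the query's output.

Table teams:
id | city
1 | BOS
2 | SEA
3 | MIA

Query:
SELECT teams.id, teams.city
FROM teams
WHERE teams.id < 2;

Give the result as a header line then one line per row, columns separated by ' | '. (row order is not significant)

== RESULT ==
teams.id | teams.city
1 | BOS

Derivation:
After WHERE (1 rows):
teams.id | teams.city
1 | BOS
After SELECT (1 rows):
teams.id | teams.city
1 | BOS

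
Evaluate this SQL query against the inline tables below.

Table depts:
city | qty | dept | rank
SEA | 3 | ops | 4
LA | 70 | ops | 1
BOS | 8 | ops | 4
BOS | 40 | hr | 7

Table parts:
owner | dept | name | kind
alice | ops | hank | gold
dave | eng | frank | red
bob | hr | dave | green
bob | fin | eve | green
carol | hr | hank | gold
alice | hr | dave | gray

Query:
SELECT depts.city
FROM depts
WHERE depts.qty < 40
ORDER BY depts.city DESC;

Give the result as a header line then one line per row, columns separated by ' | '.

== RESULT ==
depts.city
SEA
BOS

Derivation:
After WHERE (2 rows):
depts.city | depts.qty | depts.dept | depts.rank
SEA | 3 | ops | 4
BOS | 8 | ops | 4
After SELECT (2 rows):
depts.city
SEA
BOS
After ORDER BY (2 rows):
depts.city
SEA
BOS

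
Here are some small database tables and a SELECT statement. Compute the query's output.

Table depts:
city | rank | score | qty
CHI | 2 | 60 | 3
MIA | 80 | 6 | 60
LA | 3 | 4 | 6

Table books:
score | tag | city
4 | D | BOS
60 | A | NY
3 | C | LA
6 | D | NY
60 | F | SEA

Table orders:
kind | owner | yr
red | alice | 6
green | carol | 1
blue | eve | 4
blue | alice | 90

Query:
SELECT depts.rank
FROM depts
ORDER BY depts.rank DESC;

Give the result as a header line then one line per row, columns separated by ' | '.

== RESULT ==
depts.rank
80
3
2

Derivation:
After SELECT (3 rows):
depts.rank
2
80
3
After ORDER BY (3 rows):
depts.rank
80
3
2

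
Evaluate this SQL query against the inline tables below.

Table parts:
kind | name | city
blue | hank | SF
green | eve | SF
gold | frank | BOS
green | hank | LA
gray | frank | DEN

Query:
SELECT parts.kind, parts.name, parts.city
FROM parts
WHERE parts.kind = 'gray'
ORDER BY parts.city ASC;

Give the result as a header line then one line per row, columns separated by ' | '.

== RESULT ==
parts.kind | parts.name | parts.city
gray | frank | DEN

Derivation:
After WHERE (1 rows):
parts.kind | parts.name | parts.city
gray | frank | DEN
After SELECT (1 rows):
parts.kind | parts.name | parts.city
gray | frank | DEN
After ORDER BY (1 rows):
parts.kind | parts.name | parts.city
gray | frank | DEN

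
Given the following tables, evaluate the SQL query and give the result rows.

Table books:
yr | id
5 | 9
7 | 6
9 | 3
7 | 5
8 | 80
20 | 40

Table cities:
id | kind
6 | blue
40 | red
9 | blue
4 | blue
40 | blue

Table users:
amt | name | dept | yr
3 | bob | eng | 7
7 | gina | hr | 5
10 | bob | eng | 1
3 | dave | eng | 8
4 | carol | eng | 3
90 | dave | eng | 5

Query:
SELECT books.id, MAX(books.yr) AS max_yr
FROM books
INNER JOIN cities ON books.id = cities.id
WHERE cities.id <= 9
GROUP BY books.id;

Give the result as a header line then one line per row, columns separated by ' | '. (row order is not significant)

== RESULT ==
books.id | max_yr
9 | 5
6 | 7

Derivation:
After JOIN cities (4 rows):
books.yr | books.id | cities.id | cities.kind
5 | 9 | 9 | blue
7 | 6 | 6 | blue
20 | 40 | 40 | red
20 | 40 | 40 | blue
After WHERE (2 rows):
books.yr | books.id | cities.id | cities.kind
5 | 9 | 9 | blue
7 | 6 | 6 | blue
After GROUP BY (2 rows):
books.id | max_yr
9 | 5
6 | 7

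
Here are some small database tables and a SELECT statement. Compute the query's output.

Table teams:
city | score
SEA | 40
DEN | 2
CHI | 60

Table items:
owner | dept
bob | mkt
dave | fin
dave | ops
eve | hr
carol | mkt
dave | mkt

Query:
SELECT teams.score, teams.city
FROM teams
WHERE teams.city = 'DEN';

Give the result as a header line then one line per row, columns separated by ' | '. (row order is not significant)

After WHERE (1 rows):
teams.city | teams.score
DEN | 2
After SELECT (1 rows):
teams.score | teams.city
2 | DEN

== RESULT ==
teams.score | teams.city
2 | DEN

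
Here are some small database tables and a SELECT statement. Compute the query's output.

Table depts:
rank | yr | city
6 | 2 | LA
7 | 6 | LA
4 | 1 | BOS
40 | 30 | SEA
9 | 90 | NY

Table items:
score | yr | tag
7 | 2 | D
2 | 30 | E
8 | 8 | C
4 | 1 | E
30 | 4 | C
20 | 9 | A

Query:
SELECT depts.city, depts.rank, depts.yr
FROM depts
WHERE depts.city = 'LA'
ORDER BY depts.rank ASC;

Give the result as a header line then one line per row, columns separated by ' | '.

After WHERE (2 rows):
depts.rank | depts.yr | depts.city
6 | 2 | LA
7 | 6 | LA
After SELECT (2 rows):
depts.city | depts.rank | depts.yr
LA | 6 | 2
LA | 7 | 6
After ORDER BY (2 rows):
depts.city | depts.rank | depts.yr
LA | 6 | 2
LA | 7 | 6

== RESULT ==
depts.city | depts.rank | depts.yr
LA | 6 | 2
LA | 7 | 6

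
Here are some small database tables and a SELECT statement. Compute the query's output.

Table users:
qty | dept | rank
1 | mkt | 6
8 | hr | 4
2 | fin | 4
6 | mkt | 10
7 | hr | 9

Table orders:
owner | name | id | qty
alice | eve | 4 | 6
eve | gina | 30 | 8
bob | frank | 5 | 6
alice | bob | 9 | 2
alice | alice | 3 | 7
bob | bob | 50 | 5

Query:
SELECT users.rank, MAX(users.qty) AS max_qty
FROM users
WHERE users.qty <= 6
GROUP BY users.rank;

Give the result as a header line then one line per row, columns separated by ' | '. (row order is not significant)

After WHERE (3 rows):
users.qty | users.dept | users.rank
1 | mkt | 6
2 | fin | 4
6 | mkt | 10
After GROUP BY (3 rows):
users.rank | max_qty
6 | 1
4 | 2
10 | 6

== RESULT ==
users.rank | max_qty
6 | 1
4 | 2
10 | 6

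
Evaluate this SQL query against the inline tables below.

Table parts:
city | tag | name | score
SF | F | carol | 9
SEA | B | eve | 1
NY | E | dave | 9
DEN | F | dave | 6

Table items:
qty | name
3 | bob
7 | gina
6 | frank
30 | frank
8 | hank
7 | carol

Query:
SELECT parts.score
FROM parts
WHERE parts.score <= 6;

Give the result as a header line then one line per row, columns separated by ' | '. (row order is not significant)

After WHERE (2 rows):
parts.city | parts.tag | parts.name | parts.score
SEA | B | eve | 1
DEN | F | dave | 6
After SELECT (2 rows):
parts.score
1
6

== RESULT ==
parts.score
1
6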